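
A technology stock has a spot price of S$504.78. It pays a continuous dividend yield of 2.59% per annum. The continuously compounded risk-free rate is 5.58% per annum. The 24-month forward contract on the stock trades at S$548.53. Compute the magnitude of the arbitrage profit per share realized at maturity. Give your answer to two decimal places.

Fair forward: F* = S·e^(carry·T), with carry = (r − q) = 0.0558 − 0.0259 = 0.0299
F* = 504.78 · e^(0.0299 × 24/12) = 504.78 · e^0.059800 = 504.78 × 1.061624 = S$535.8866
Market S$548.53 > fair S$535.8866: forward overpriced → cash-and-carry (buy spot, short the forward).
At maturity, profit = |F_mkt − F*| = |548.53 − 535.8866| = S$12.64 per share

S$12.64 per share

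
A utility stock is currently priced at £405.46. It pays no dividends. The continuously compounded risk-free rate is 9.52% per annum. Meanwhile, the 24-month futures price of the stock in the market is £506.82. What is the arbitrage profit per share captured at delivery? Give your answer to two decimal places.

£16.32 per share

Fair futures: F* = S·e^(carry·T), with carry = r = 0.0952
F* = 405.46 · e^(0.0952 × 24/12) = 405.46 · e^0.190400 = 405.46 × 1.209733 = £490.4983
Market £506.82 > fair £490.4983: forward overpriced → cash-and-carry (buy spot, short the forward).
At maturity, profit = |F_mkt − F*| = |506.82 − 490.4983| = £16.32 per share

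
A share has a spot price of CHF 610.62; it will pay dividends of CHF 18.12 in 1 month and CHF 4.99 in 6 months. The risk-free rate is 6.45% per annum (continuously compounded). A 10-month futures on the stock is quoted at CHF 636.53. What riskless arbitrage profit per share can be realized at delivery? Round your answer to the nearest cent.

PV(dividends) I = 18.12·e^(−0.0645·1/12) + 4.99·e^(−0.0645·6/12) = 22.8545
Fair futures F* = (S − I)·e^(rT) = (610.62 − 22.8545)·e^0.053750 = 587.7655 × 1.055221 = 620.2225
Market CHF 636.53 > fair 620.2225: forward overpriced → cash-and-carry (borrow at r, buy the stock and collect the dividends, short the forward).
Profit at T = |F_mkt − F*| = |636.53 − 620.2225| = CHF 16.31 per share

CHF 16.31 per share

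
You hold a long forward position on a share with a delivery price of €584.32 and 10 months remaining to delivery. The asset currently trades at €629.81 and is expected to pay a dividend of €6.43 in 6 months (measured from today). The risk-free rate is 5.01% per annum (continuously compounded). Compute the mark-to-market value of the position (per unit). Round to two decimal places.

PV(remaining dividends) I = 6.43·e^(−0.0501·6/12) = 6.2709
Current forward F = (S − I)·e^(rT) = (629.81 − 6.2709)·e^(0.0501·10/12) = 623.5391 × 1.042634 = 650.1231
Value (long) = (F − K)·e^(−rT) = (650.1231 − 584.32) × 0.959110 = 63.1124
Value = €63.11

€63.11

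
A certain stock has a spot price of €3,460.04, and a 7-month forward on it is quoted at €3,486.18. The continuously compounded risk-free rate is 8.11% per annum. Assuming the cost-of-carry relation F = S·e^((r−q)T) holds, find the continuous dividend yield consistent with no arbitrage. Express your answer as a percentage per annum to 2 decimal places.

6.82%

From F = S·e^((r−q)T): (r − q) = ln(F/S)/T
ln(3486.18/3460.04) = ln(1.007555) = 0.007527
(r − q) = 0.007527 / (7/12) = 0.012903
q = r − ln(F/S)/T = 0.0811 − 0.012903 = 0.068197
q = 6.82%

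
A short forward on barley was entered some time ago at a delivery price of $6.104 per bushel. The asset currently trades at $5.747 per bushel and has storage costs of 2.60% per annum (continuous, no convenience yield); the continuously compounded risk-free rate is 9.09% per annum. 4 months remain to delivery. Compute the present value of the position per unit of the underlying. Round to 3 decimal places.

Current fair forward for the remaining 4 months: F = S·e^((r + u)·T), (r + u) = 0.0909 + 0.0260 = 0.1169
F = 5.747 · e^(0.1169 × 4/12) = 5.747 × 1.039736 = 5.9754
Value of long forward = (F − K)·e^(−rT) = (5.9754 − 6.104) · e^(−0.0909·4/12)
= -0.1286 × 0.970154 = -0.125
Short position value = −(long value) = $0.125

$0.125 per bushel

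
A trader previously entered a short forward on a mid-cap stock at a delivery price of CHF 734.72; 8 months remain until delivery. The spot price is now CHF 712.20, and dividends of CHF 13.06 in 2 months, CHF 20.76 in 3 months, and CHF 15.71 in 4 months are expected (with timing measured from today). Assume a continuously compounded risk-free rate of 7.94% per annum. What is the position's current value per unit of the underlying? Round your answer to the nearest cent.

CHF 33.18

PV(remaining dividends) I = 13.06·e^(−0.0794·2/12) + 20.76·e^(−0.0794·3/12) + 15.71·e^(−0.0794·4/12) = 48.5400
Current forward F = (S − I)·e^(rT) = (712.20 − 48.5400)·e^(0.0794·8/12) = 663.6600 × 1.054359 = 699.7359
Value (long) = (F − K)·e^(−rT) = (699.7359 − 734.72) × 0.948443 = -33.1804
Short position value = −(long value) = CHF 33.18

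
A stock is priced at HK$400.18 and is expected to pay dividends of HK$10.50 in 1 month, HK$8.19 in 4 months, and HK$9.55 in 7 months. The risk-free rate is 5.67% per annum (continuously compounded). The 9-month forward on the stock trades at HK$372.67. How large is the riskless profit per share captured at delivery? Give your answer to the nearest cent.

PV(dividends) I = 10.50·e^(−0.0567·1/12) + 8.19·e^(−0.0567·4/12) + 9.55·e^(−0.0567·7/12) = 27.7265
Fair forward F* = (S − I)·e^(rT) = (400.18 − 27.7265)·e^0.042525 = 372.4535 × 1.043442 = 388.6336
Market HK$372.67 < fair 388.6336: forward underpriced → reverse cash-and-carry (short the stock, invest proceeds at r, pay the dividends, go long the forward).
Profit at T = |F_mkt − F*| = |372.67 − 388.6336| = HK$15.96 per share

HK$15.96 per share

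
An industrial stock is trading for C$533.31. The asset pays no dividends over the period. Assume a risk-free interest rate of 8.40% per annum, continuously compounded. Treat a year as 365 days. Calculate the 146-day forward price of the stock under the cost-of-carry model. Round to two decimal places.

F = S·e^(rT) = 533.31 · e^(0.0840 × 146/365)
= 533.31 · e^0.033600 = 533.31 × 1.034171
F = C$551.53

C$551.53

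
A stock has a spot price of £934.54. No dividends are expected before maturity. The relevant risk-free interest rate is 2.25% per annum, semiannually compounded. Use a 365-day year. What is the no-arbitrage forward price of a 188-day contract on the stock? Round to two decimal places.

£945.37

F = S · (1+r/2)^(2T)
= 934.54 × 1.011591
F = £945.37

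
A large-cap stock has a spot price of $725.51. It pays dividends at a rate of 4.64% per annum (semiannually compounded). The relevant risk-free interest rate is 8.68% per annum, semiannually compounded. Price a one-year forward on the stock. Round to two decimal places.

F = S · (1+r/2)^(2T) / (1+q/2)^(2T)
= 725.51 × 1.088684 / 1.046938 = 725.51 × 1.039874
F = $754.44

$754.44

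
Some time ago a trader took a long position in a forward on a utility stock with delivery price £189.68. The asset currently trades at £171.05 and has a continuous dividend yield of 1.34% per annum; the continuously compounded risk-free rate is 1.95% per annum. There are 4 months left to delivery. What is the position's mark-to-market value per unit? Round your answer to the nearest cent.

Current fair forward for the remaining 4 months: F = S·e^((r − q)·T), (r − q) = 0.0195 − 0.0134 = 0.0061
F = 171.05 · e^(0.0061 × 4/12) = 171.05 × 1.002035 = 171.3981
Value of long forward = (F − K)·e^(−rT) = (171.3981 − 189.68) · e^(−0.0195·4/12)
= -18.2819 × 0.993521 = -18.16

-£18.16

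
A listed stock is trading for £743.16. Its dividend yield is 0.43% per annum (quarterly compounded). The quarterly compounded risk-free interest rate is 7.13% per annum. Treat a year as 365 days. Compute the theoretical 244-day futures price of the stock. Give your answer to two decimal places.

F = S · (1+r/4)^(4T) / (1+q/4)^(4T)
= 743.16 × 1.048378 / 1.002877 = 743.16 × 1.045370
F = £776.88

£776.88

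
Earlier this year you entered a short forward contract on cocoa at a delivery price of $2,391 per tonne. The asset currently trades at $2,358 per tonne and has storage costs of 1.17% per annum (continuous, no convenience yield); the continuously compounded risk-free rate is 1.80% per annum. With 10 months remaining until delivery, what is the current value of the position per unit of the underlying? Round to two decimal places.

Current fair forward for the remaining 10 months: F = S·e^((r + u)·T), (r + u) = 0.0180 + 0.0117 = 0.0297
F = 2358 · e^(0.0297 × 10/12) = 2358 × 1.02505882 = 2417.0887
Value of long forward = (F − K)·e^(−rT) = (2417.0887 − 2391) · e^(−0.0180·10/12)
= 26.0887 × 0.98511194 = 25.70
Short position value = −(long value) = -$25.70

-$25.70 per tonne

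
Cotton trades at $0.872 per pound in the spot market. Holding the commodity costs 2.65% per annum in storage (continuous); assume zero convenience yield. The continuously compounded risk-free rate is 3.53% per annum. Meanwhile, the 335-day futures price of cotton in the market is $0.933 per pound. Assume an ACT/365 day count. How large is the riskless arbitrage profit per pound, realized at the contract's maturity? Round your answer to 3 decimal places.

Fair futures: F* = S·e^(carry·T), with carry = (r + u) = 0.0353 + 0.0265 = 0.0618
F* = 0.872 · e^(0.0618 × 335/365) = 0.872 · e^0.056721 = 0.872 × 1.058360 = $0.9229
Market $0.933 > fair $0.9229: forward overpriced → cash-and-carry (buy spot, short the forward).
At maturity, profit = |F_mkt − F*| = |0.933 − 0.9229| = $0.010 per pound

$0.010 per pound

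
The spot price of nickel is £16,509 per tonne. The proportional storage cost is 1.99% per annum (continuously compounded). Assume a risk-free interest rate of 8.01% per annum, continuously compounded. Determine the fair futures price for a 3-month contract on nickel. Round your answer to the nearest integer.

£16,927 per tonne

Net carry = r + u − y = 0.0801 + 0.0199 − 0.0000 = 0.1000
F = S·e^((r+u−y)T) = 16509 · e^(0.1000 × 3/12) = 16509 · e^0.025000
= 16509 × 1.025315 = £16,927 per tonne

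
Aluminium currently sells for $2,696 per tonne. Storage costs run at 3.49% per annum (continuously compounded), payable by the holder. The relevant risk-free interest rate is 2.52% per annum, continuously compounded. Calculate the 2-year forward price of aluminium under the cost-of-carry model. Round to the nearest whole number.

Net carry = r + u − y = 0.0252 + 0.0349 − 0.0000 = 0.0601
F = S·e^((r+u−y)T) = 2696 · e^(0.0601 × 2) = 2696 · e^0.120200
= 2696 × 1.127722 = $3,040 per tonne

$3,040 per tonne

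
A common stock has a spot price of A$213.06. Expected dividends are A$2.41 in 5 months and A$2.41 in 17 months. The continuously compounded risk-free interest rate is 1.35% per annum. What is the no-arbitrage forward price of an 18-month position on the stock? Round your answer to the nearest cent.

PV(dividends) I = 2.41·e^(−0.0135·5/12) + 2.41·e^(−0.0135·17/12)
I = 2.3965 + 2.3643 = 4.7608
F = (S − I)·e^(rT) = (213.06 − 4.7608) · e^(0.0135·18/12)
= 208.2992 · e^0.020250 = 208.2992 × 1.020456 = A$212.56

A$212.56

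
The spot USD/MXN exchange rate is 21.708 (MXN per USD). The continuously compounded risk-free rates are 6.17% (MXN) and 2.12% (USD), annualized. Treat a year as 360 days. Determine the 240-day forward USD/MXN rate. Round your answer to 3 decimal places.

22.302

F = S·e^((r_MXN − r_USD)T) = 21.708 · e^((0.0617 − 0.0212) × 240/360)
= 21.708 · e^0.027000 = 21.708 × 1.027368
F = 22.302 MXN per USD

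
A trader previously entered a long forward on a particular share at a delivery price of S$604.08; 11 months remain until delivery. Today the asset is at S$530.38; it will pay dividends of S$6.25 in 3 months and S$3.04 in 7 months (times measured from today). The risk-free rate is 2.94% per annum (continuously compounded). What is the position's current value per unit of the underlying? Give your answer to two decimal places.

PV(remaining dividends) I = 6.25·e^(−0.0294·3/12) + 3.04·e^(−0.0294·7/12) = 9.1925
Current forward F = (S − I)·e^(rT) = (530.38 − 9.1925)·e^(0.0294·11/12) = 521.1875 × 1.027316 = 535.4243
Value (long) = (F − K)·e^(−rT) = (535.4243 − 604.08) × 0.973410 = -66.8301
Value = -S$66.83

-S$66.83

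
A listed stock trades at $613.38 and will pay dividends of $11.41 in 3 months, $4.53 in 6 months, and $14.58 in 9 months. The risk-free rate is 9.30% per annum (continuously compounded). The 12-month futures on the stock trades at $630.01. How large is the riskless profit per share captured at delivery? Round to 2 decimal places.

PV(dividends) I = 11.41·e^(−0.0930·3/12) + 4.53·e^(−0.0930·6/12) + 14.58·e^(−0.0930·9/12) = 29.0697
Fair futures F* = (S − I)·e^(rT) = (613.38 − 29.0697)·e^0.093000 = 584.3103 × 1.097462 = 641.2584
Market $630.01 < fair 641.2584: forward underpriced → reverse cash-and-carry (short the stock, invest proceeds at r, pay the dividends, go long the forward).
Profit at T = |F_mkt − F*| = |630.01 − 641.2584| = $11.25 per share

$11.25 per share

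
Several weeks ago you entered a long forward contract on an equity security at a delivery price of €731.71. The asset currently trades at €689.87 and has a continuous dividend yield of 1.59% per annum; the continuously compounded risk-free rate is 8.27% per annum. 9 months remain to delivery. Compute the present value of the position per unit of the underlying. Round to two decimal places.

Current fair forward for the remaining 9 months: F = S·e^((r − q)·T), (r − q) = 0.0827 − 0.0159 = 0.0668
F = 689.87 · e^(0.0668 × 9/12) = 689.87 × 1.051376 = 725.3128
Value of long forward = (F − K)·e^(−rT) = (725.3128 − 731.71) · e^(−0.0827·9/12)
= -6.3972 × 0.939859 = -6.01

-€6.01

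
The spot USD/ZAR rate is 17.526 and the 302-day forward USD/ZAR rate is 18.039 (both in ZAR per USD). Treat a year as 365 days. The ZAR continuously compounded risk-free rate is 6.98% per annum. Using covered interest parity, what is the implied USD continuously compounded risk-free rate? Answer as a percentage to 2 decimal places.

3.49%

F = S·e^((r_ZAR − r_USD)T) ⇒ r_USD = r_ZAR − ln(F/S)/T
ln(18.039/17.526) = 0.028851; /(302/365) = 0.034870
r_USD = 0.0698 − 0.034870 = 0.034930
r_USD = 3.49%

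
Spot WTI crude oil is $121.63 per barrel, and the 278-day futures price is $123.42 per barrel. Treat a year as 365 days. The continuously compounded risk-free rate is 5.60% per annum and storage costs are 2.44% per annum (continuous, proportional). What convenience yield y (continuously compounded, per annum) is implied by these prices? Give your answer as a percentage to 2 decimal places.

F = S·e^((r+u−y)T) ⇒ (r+u−y) = ln(F/S)/T
ln(123.42/121.63) = 0.014610; /T ⇒ 0.019182
y = r + u − ln(F/S)/T = 0.0560 + 0.0244 − 0.019182 = 0.061218
y = 6.12%

6.12%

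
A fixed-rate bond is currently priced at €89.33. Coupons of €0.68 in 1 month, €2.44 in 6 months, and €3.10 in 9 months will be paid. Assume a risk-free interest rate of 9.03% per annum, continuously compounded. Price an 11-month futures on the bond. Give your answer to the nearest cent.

€90.63

PV(coupons) I = 0.68·e^(−0.0903·1/12) + 2.44·e^(−0.0903·6/12) + 3.10·e^(−0.0903·9/12)
I = 0.6749 + 2.3323 + 2.8970 = 5.9042
F = (S − I)·e^(rT) = (89.33 − 5.9042) · e^(0.0903·11/12)
= 83.4258 · e^0.082775 = 83.4258 × 1.086297 = €90.63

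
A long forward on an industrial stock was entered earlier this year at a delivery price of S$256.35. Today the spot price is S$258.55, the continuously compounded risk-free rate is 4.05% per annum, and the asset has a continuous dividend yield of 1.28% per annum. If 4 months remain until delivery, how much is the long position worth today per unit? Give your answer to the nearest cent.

Current fair forward for the remaining 4 months: F = S·e^((r − q)·T), (r − q) = 0.0405 − 0.0128 = 0.0277
F = 258.55 · e^(0.0277 × 4/12) = 258.55 × 1.009276 = 260.9483
Value of long forward = (F − K)·e^(−rT) = (260.9483 − 256.35) · e^(−0.0405·4/12)
= 4.5983 × 0.986591 = 4.54

S$4.54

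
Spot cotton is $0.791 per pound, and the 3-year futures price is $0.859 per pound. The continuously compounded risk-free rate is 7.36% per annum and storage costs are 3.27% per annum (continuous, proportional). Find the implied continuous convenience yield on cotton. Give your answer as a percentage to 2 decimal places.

F = S·e^((r+u−y)T) ⇒ (r+u−y) = ln(F/S)/T
ln(0.859/0.791) = 0.082471; /T ⇒ 0.027490
y = r + u − ln(F/S)/T = 0.0736 + 0.0327 − 0.027490 = 0.078810
y = 7.88%

7.88%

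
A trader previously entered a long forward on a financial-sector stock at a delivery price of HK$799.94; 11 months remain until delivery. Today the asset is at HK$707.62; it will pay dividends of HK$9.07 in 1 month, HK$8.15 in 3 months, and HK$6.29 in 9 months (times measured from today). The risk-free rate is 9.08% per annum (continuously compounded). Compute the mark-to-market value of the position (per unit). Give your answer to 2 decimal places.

PV(remaining dividends) I = 9.07·e^(−0.0908·1/12) + 8.15·e^(−0.0908·3/12) + 6.29·e^(−0.0908·9/12) = 22.8446
Current forward F = (S − I)·e^(rT) = (707.62 − 22.8446)·e^(0.0908·11/12) = 684.7754 × 1.086795 = 744.2105
Value (long) = (F − K)·e^(−rT) = (744.2105 − 799.94) × 0.920136 = -51.2787
Value = -HK$51.28

-HK$51.28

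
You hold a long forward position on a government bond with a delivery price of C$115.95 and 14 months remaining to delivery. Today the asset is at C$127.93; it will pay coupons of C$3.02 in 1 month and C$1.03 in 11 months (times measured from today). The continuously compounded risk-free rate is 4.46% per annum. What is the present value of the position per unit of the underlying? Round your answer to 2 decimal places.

PV(remaining coupons) I = 3.02·e^(−0.0446·1/12) + 1.03·e^(−0.0446·11/12) = 3.9975
Current forward F = (S − I)·e^(rT) = (127.93 − 3.9975)·e^(0.0446·14/12) = 123.9325 × 1.053411 = 130.5519
Value (long) = (F − K)·e^(−rT) = (130.5519 − 115.95) × 0.949297 = 13.8615
Value = C$13.86

C$13.86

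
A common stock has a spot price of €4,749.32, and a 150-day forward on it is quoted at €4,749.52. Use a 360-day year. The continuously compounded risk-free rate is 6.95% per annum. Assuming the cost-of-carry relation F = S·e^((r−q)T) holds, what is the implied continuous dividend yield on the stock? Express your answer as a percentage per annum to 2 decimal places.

From F = S·e^((r−q)T): (r − q) = ln(F/S)/T
ln(4749.52/4749.32) = ln(1.000042) = 0.000042
(r − q) = 0.000042 / (150/360) = 0.000101
q = r − ln(F/S)/T = 0.0695 − 0.000101 = 0.069399
q = 6.94%

6.94%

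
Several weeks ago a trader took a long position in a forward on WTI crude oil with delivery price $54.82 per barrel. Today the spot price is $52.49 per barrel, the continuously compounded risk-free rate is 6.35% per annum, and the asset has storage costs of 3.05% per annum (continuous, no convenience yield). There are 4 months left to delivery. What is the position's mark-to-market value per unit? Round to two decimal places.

Current fair forward for the remaining 4 months: F = S·e^((r + u)·T), (r + u) = 0.0635 + 0.0305 = 0.0940
F = 52.49 · e^(0.0940 × 4/12) = 52.49 × 1.031829 = 54.1607
Value of long forward = (F − K)·e^(−rT) = (54.1607 − 54.82) · e^(−0.0635·4/12)
= -0.6593 × 0.979056 = -0.65

-$0.65 per barrel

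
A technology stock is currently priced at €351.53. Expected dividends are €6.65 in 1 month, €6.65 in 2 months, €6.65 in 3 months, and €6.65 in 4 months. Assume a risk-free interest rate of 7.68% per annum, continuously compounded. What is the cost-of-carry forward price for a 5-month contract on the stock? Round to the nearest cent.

PV(dividends) I = 6.65·e^(−0.0768·1/12) + 6.65·e^(−0.0768·2/12) + 6.65·e^(−0.0768·3/12) + 6.65·e^(−0.0768·4/12)
I = 6.6076 + 6.5654 + 6.5235 + 6.4819 = 26.1784
F = (S − I)·e^(rT) = (351.53 − 26.1784) · e^(0.0768·5/12)
= 325.3516 · e^0.032000 = 325.3516 × 1.032518 = €335.93

€335.93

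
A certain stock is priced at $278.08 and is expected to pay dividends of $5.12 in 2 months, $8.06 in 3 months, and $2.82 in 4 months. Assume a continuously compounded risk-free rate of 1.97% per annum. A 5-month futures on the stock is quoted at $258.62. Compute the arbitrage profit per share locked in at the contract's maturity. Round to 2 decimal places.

PV(dividends) I = 5.12·e^(−0.0197·2/12) + 8.06·e^(−0.0197·3/12) + 2.82·e^(−0.0197·4/12) = 15.9252
Fair futures F* = (S − I)·e^(rT) = (278.08 − 15.9252)·e^0.008208 = 262.1548 × 1.008242 = 264.3155
Market $258.62 < fair 264.3155: forward underpriced → reverse cash-and-carry (short the stock, invest proceeds at r, pay the dividends, go long the forward).
Profit at T = |F_mkt − F*| = |258.62 − 264.3155| = $5.70 per share

$5.70 per share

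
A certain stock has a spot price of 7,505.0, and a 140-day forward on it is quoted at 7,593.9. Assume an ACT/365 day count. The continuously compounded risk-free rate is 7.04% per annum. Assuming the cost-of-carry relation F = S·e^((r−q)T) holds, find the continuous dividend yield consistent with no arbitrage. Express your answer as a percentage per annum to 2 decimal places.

3.97%

From F = S·e^((r−q)T): (r − q) = ln(F/S)/T
ln(7593.9/7505.0) = ln(1.011845) = 0.011775
(r − q) = 0.011775 / (140/365) = 0.030699
q = r − ln(F/S)/T = 0.0704 − 0.030699 = 0.039701
q = 3.97%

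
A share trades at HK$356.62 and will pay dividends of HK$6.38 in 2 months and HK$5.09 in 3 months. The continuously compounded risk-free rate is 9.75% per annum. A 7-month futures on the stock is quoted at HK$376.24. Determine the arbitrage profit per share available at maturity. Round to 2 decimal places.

HK$10.65 per share

PV(dividends) I = 6.38·e^(−0.0975·2/12) + 5.09·e^(−0.0975·3/12) = 11.2446
Fair futures F* = (S − I)·e^(rT) = (356.62 − 11.2446)·e^0.056875 = 345.3754 × 1.058523 = 365.5878
Market HK$376.24 > fair 365.5878: forward overpriced → cash-and-carry (borrow at r, buy the stock and collect the dividends, short the forward).
Profit at T = |F_mkt − F*| = |376.24 − 365.5878| = HK$10.65 per share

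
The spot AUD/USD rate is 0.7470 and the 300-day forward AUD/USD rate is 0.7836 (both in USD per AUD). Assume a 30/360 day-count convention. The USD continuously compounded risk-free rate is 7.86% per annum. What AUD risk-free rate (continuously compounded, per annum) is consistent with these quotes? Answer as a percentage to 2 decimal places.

2.12%

F = S·e^((r_USD − r_AUD)T) ⇒ r_AUD = r_USD − ln(F/S)/T
ln(0.7836/0.7470) = 0.047834; /(300/360) = 0.057401
r_AUD = 0.0786 − 0.057401 = 0.021199
r_AUD = 2.12%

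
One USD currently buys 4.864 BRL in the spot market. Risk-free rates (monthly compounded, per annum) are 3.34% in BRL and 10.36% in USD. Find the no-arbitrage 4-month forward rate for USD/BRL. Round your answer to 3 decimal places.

4.752

By covered interest parity, F = S · (1+r_BRL/12)^(12T) / (1+r_USD/12)^(12T)
= 4.864 × 1.011180 / 1.034983 = 4.864 × 0.977002
F = 4.752 BRL per USD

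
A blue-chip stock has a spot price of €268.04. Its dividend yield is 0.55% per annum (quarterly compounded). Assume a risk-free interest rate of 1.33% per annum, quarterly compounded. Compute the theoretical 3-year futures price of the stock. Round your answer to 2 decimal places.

€274.37

F = S · (1+r/4)^(4T) / (1+q/4)^(4T)
= 268.04 × 1.040638 / 1.016625 = 268.04 × 1.023620
F = €274.37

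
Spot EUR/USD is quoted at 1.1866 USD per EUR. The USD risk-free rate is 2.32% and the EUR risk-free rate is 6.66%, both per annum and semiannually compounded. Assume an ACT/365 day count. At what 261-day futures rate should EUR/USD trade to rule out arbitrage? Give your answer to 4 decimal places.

1.1511

By covered interest parity, F = S · (1+r_USD/2)^(2T) / (1+r_EUR/2)^(2T)
= 1.1866 × 1.016631 / 1.047963 = 1.1866 × 0.970102
F = 1.1511 USD per EUR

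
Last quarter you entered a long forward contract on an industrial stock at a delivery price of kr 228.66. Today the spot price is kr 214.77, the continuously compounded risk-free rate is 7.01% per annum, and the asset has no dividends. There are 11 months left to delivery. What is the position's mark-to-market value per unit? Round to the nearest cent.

Current fair forward for the remaining 11 months: F = S·e^(r·T), r = 0.0701
F = 214.77 · e^(0.0701 × 11/12) = 214.77 × 1.066368 = 229.0239
Value of long forward = (F − K)·e^(−rT) = (229.0239 − 228.66) · e^(−0.0701·11/12)
= 0.3639 × 0.937763 = 0.34

kr 0.34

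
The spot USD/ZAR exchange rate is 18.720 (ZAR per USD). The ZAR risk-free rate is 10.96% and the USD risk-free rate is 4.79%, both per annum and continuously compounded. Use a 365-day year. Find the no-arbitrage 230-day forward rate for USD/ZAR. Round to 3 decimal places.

19.462

F = S·e^((r_ZAR − r_USD)T) = 18.720 · e^((0.1096 − 0.0479) × 230/365)
= 18.720 · e^0.038879 = 18.720 × 1.039645
F = 19.462 ZAR per USD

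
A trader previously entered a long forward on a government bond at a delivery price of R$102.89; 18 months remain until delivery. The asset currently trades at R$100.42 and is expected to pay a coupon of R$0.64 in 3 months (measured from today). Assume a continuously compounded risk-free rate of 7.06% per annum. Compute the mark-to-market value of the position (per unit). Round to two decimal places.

PV(remaining coupons) I = 0.64·e^(−0.0706·3/12) = 0.6288
Current forward F = (S − I)·e^(rT) = (100.42 − 0.6288)·e^(0.0706·18/12) = 99.7912 × 1.111711 = 110.9390
Value (long) = (F − K)·e^(−rT) = (110.9390 − 102.89) × 0.899515 = 7.2402
Value = R$7.24

R$7.24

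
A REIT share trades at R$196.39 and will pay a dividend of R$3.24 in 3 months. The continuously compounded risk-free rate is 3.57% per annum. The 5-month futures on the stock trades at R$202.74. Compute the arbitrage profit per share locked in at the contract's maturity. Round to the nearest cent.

R$6.67 per share

PV(dividends) I = 3.24·e^(−0.0357·3/12) = 3.2112
Fair futures F* = (S − I)·e^(rT) = (196.39 − 3.2112)·e^0.014875 = 193.1788 × 1.014986 = 196.0738
Market R$202.74 > fair 196.0738: forward overpriced → cash-and-carry (borrow at r, buy the stock and collect the dividends, short the forward).
Profit at T = |F_mkt − F*| = |202.74 − 196.0738| = R$6.67 per share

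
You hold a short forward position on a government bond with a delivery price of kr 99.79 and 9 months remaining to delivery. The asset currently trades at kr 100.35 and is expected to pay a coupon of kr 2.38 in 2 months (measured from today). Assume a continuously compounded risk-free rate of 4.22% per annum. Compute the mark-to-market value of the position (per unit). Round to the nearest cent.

PV(remaining coupons) I = 2.38·e^(−0.0422·2/12) = 2.3633
Current forward F = (S − I)·e^(rT) = (100.35 − 2.3633)·e^(0.0422·9/12) = 97.9867 × 1.032156 = 101.1376
Value (long) = (F − K)·e^(−rT) = (101.1376 − 99.79) × 0.968846 = 1.3056
Short position value = −(long value) = -kr 1.31

-kr 1.31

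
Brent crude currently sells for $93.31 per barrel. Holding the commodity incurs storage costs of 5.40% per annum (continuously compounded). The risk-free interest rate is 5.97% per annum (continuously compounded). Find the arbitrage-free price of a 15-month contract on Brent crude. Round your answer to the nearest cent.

$107.56 per barrel

Net carry = r + u − y = 0.0597 + 0.0540 − 0.0000 = 0.1137
F = S·e^((r+u−y)T) = 93.31 · e^(0.1137 × 15/12) = 93.31 · e^0.142125
= 93.31 × 1.152721 = $107.56 per barrel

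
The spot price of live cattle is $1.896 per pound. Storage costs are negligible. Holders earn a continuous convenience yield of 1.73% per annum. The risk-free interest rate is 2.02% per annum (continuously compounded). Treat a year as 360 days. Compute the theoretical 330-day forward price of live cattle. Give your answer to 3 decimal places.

Net carry = r + u − y = 0.0202 + 0.0000 − 0.0173 = 0.0029
F = S·e^((r+u−y)T) = 1.896 · e^(0.0029 × 330/360) = 1.896 · e^0.002658
= 1.896 × 1.002662 = $1.901 per pound

$1.901 per pound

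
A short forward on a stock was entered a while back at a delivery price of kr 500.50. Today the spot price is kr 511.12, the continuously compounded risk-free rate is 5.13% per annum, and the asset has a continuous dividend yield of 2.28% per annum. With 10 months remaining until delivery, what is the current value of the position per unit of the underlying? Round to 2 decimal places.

-kr 21.95

Current fair forward for the remaining 10 months: F = S·e^((r − q)·T), (r − q) = 0.0513 − 0.0228 = 0.0285
F = 511.12 · e^(0.0285 × 10/12) = 511.12 × 1.024034 = 523.4043
Value of long forward = (F − K)·e^(−rT) = (523.4043 − 500.50) · e^(−0.0513·10/12)
= 22.9043 × 0.958151 = 21.95
Short position value = −(long value) = -kr 21.95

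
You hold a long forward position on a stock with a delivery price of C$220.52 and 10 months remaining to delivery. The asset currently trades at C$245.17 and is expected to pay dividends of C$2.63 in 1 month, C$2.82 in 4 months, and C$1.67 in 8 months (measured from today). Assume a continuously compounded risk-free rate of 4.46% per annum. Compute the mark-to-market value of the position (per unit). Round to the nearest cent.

C$25.68

PV(remaining dividends) I = 2.63·e^(−0.0446·1/12) + 2.82·e^(−0.0446·4/12) + 1.67·e^(−0.0446·8/12) = 7.0197
Current forward F = (S − I)·e^(rT) = (245.17 − 7.0197)·e^(0.0446·10/12) = 238.1503 × 1.037866 = 247.1681
Value (long) = (F − K)·e^(−rT) = (247.1681 − 220.52) × 0.963516 = 25.6759
Value = C$25.68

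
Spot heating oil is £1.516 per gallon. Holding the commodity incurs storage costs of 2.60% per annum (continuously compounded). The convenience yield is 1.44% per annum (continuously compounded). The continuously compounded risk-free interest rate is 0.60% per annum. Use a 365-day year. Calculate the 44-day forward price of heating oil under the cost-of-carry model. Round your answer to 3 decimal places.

£1.519 per gallon

Net carry = r + u − y = 0.0060 + 0.0260 − 0.0144 = 0.0176
F = S·e^((r+u−y)T) = 1.516 · e^(0.0176 × 44/365) = 1.516 · e^0.002122
= 1.516 × 1.002124 = £1.519 per gallon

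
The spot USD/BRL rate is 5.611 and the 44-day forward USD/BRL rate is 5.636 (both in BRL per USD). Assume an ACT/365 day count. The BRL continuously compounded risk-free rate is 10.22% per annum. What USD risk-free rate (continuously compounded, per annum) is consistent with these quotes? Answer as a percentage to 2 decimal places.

F = S·e^((r_BRL − r_USD)T) ⇒ r_USD = r_BRL − ln(F/S)/T
ln(5.636/5.611) = 0.004446; /(44/365) = 0.036882
r_USD = 0.1022 − 0.036882 = 0.065318
r_USD = 6.53%

6.53%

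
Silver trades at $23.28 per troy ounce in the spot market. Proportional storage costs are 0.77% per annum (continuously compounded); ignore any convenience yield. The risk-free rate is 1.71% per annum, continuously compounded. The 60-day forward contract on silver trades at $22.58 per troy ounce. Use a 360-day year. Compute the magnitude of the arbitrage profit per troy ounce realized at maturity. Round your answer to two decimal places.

$0.80 per troy ounce

Fair forward: F* = S·e^(carry·T), with carry = (r + u) = 0.0171 + 0.0077 = 0.0248
F* = 23.28 · e^(0.0248 × 60/360) = 23.28 · e^0.004133 = 23.28 × 1.004142 = $23.3764
Market $22.58 < fair $23.3764: forward underpriced → reverse cash-and-carry (short spot, go long the forward).
At maturity, profit = |F_mkt − F*| = |22.58 − 23.3764| = $0.80 per troy ounce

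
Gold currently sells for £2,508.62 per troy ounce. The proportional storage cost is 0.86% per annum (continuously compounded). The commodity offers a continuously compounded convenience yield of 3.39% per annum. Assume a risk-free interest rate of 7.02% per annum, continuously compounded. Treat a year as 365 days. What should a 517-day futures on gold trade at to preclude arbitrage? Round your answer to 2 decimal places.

£2,673.35 per troy ounce

Net carry = r + u − y = 0.0702 + 0.0086 − 0.0339 = 0.0449
F = S·e^((r+u−y)T) = 2508.62 · e^(0.0449 × 517/365) = 2508.62 · e^0.06359808
= 2508.62 × 1.06566400 = £2,673.35 per troy ounce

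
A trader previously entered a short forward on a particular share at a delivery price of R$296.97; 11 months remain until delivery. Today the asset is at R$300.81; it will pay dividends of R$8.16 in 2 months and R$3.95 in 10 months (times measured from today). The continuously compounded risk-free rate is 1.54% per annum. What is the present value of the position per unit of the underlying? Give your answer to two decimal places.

PV(remaining dividends) I = 8.16·e^(−0.0154·2/12) + 3.95·e^(−0.0154·10/12) = 12.0387
Current forward F = (S − I)·e^(rT) = (300.81 − 12.0387)·e^(0.0154·11/12) = 288.7713 × 1.014217 = 292.8768
Value (long) = (F − K)·e^(−rT) = (292.8768 − 296.97) × 0.985983 = -4.0358
Short position value = −(long value) = R$4.04

R$4.04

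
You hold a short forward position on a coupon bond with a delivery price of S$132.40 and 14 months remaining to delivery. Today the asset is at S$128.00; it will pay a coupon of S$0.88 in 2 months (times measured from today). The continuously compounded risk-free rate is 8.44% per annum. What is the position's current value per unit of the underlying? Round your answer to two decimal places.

PV(remaining coupons) I = 0.88·e^(−0.0844·2/12) = 0.8677
Current forward F = (S − I)·e^(rT) = (128.00 − 0.8677)·e^(0.0844·14/12) = 127.1323 × 1.103478 = 140.2877
Value (long) = (F − K)·e^(−rT) = (140.2877 − 132.40) × 0.906226 = 7.1480
Short position value = −(long value) = -S$7.15

-S$7.15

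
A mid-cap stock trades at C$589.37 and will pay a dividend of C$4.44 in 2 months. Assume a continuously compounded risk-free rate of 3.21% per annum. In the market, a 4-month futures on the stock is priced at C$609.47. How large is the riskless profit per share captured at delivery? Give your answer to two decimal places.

C$18.22 per share

PV(dividends) I = 4.44·e^(−0.0321·2/12) = 4.4163
Fair futures F* = (S − I)·e^(rT) = (589.37 − 4.4163)·e^0.010700 = 584.9537 × 1.010757 = 591.2460
Market C$609.47 > fair 591.2460: forward overpriced → cash-and-carry (borrow at r, buy the stock and collect the dividends, short the forward).
Profit at T = |F_mkt − F*| = |609.47 − 591.2460| = C$18.22 per share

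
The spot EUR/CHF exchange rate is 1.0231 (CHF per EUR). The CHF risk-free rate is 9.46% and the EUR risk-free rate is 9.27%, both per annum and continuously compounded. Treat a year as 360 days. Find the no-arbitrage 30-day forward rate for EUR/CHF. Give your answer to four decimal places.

1.0233

F = S·e^((r_CHF − r_EUR)T) = 1.0231 · e^((0.0946 − 0.0927) × 30/360)
= 1.0231 · e^0.000158 = 1.0231 × 1.000158
F = 1.0233 CHF per EUR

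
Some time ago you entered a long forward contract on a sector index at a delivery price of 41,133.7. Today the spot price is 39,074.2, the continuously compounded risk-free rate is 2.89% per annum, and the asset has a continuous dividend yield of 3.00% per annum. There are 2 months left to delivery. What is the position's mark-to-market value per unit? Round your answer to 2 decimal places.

-2056.73

Current fair forward for the remaining 2 months: F = S·e^((r − q)·T), (r − q) = 0.0289 − 0.0300 = -0.0011
F = 39074.2 · e^(-0.0011 × 2/12) = 39074.2 × 0.99981668 = 39067.0369
Value of long forward = (F − K)·e^(−rT) = (39067.0369 − 41133.7) · e^(−0.0289·2/12)
= -2066.6631 × 0.99519491 = -2056.73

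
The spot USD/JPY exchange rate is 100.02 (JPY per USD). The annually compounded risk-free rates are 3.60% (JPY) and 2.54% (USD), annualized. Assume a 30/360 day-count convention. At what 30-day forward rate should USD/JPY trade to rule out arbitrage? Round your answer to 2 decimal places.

100.11

By covered interest parity, F = S · (1+r_JPY)^T / (1+r_USD)^T
= 100.02 × 1.002952 / 1.002092 = 100.02 × 1.000858
F = 100.11 JPY per USD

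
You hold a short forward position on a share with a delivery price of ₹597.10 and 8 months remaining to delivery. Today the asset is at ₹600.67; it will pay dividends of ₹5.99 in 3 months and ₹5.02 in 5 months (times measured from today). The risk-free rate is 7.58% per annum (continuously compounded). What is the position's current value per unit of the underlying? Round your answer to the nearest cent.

-₹22.25

PV(remaining dividends) I = 5.99·e^(−0.0758·3/12) + 5.02·e^(−0.0758·5/12) = 10.7415
Current forward F = (S − I)·e^(rT) = (600.67 − 10.7415)·e^(0.0758·8/12) = 589.9285 × 1.051832 = 620.5057
Value (long) = (F − K)·e^(−rT) = (620.5057 − 597.10) × 0.950722 = 22.2523
Short position value = −(long value) = -₹22.25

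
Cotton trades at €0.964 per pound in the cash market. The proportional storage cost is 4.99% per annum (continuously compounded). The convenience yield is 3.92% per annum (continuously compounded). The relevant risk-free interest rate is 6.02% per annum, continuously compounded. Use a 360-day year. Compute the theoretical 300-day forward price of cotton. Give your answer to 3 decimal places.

€1.023 per pound

Net carry = r + u − y = 0.0602 + 0.0499 − 0.0392 = 0.0709
F = S·e^((r+u−y)T) = 0.964 · e^(0.0709 × 300/360) = 0.964 · e^0.059083
= 0.964 × 1.060863 = €1.023 per pound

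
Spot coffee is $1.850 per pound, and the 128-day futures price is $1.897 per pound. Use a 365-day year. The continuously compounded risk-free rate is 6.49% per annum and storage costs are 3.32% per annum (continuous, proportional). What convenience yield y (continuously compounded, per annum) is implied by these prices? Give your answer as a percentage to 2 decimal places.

F = S·e^((r+u−y)T) ⇒ (r+u−y) = ln(F/S)/T
ln(1.897/1.850) = 0.025088; /T ⇒ 0.071540
y = r + u − ln(F/S)/T = 0.0649 + 0.0332 − 0.071540 = 0.026560
y = 2.66%

2.66%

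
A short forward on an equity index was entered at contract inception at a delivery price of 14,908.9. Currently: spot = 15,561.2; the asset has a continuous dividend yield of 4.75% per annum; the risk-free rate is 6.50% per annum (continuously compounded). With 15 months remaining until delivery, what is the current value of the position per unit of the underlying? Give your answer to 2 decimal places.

Current fair forward for the remaining 15 months: F = S·e^((r − q)·T), (r − q) = 0.0650 − 0.0475 = 0.0175
F = 15561.2 · e^(0.0175 × 15/12) = 15561.2 × 1.02211601 = 15905.3517
Value of long forward = (F − K)·e^(−rT) = (15905.3517 − 14908.9) · e^(−0.0650·15/12)
= 996.4517 × 0.92196317 = 918.69
Short position value = −(long value) = -918.69

-918.69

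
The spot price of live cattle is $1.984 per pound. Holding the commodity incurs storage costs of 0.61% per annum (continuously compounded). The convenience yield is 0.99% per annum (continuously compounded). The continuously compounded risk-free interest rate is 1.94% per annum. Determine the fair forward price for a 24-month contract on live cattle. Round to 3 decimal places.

Net carry = r + u − y = 0.0194 + 0.0061 − 0.0099 = 0.0156
F = S·e^((r+u−y)T) = 1.984 · e^(0.0156 × 24/12) = 1.984 · e^0.031200
= 1.984 × 1.031692 = $2.047 per pound

$2.047 per pound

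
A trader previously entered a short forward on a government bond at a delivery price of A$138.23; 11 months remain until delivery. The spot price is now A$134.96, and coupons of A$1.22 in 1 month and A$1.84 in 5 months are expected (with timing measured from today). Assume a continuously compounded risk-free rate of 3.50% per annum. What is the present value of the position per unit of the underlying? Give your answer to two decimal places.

PV(remaining coupons) I = 1.22·e^(−0.0350·1/12) + 1.84·e^(−0.0350·5/12) = 3.0298
Current forward F = (S − I)·e^(rT) = (134.96 − 3.0298)·e^(0.0350·11/12) = 131.9302 × 1.032604 = 136.2317
Value (long) = (F − K)·e^(−rT) = (136.2317 − 138.23) × 0.968426 = -1.9352
Short position value = −(long value) = A$1.94

A$1.94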